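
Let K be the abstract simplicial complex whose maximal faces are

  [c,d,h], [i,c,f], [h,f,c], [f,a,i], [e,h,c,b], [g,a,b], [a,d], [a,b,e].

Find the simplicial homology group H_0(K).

Fix the vertex order a < b < c < d < e < f < g < h < i and write every simplex with vertices in increasing order. Then dim K = 3 and the simplices of K are:

  0-simplices (9): a, b, c, d, e, f, g, h, i
  1-simplices (19): ab, ad, ae, af, ag, ai, bc, be, bg, bh, cd, ce, cf, ch, ci, dh, eh, fh, fi
  2-simplices (10): abe, abg, afi, bce, bch, beh, cdh, ceh, cfh, cfi
  3-simplices (1): bceh

giving chain groups C_0 ≅ Z^9, C_1 ≅ Z^19, C_2 ≅ Z^10, C_3 ≅ Z^1.

Boundary ∂_1: C_1 → C_0 maps an edge to its endpoints' difference, ∂[p,q] = q − p. For instance
  ∂fi = i − f.
As a 9×19 matrix over Z this has rank 8, with invariant factors (1,1,1,1,1,1,1,1).

Boundary ∂_2: C_2 → C_1 sends each 2-simplex [p,q,r] to [q,r] − [p,r] + [p,q]. For instance
  ∂bch = ch − bh + bc,
  ∂abe = be − ae + ab.
This gives a 19×10 integer matrix of rank 9; reducing to Smith normal form yields diagonal entries (1,1,1,1,1,1,1,1,1).

Boundary ∂_3: C_3 → C_2 sends each 3-simplex σ to the alternating sum Σ_i (−1)^i (σ with its i-th vertex removed). For instance
  ∂bceh = ceh − beh + bch − bce.
This gives a 10×1 integer matrix of rank 1; reducing to Smith normal form yields diagonal entries (1).

From H_k ≅ ker(∂_k) / im(∂_{k+1}) we obtain:

  H_0: rank C_0 − rank ∂_1 = 9 − 8 = 1, and the invariant factors of ∂_1 are all 1, so H_0 = Z.

H_0 ≅ Z.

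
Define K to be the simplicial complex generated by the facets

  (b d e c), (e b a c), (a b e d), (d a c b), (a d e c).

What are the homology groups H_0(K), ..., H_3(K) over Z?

Take the total order a < b < c < d < e on the vertex set. Then K (dimension 3) consists of the simplices:

  0-simplices (5): a, b, c, d, e
  1-simplices (10): ab, ac, ad, ae, bc, bd, be, cd, ce, de
  2-simplices (10): abc, abd, abe, acd, ace, ade, bcd, bce, bde, cde
  3-simplices (5): abcd, abce, abde, acde, bcde

giving chain groups C_0 ≅ Z^5, C_1 ≅ Z^10, C_2 ≅ Z^10, C_3 ≅ Z^5.

The boundary map ∂_1: C_1 → C_0 maps an edge to its endpoints' difference, ∂[p,q] = q − p.
As a 5×10 matrix over Z this has rank 4, with invariant factors (1,1,1,1).

Boundary ∂_2: C_2 → C_1 acts by ∂[p,q,r] = [q,r] − [p,r] + [p,q]. For instance
  ∂ade = de − ae + ad,
  ∂bcd = cd − bd + bc.
The resulting 10×10 matrix has rank 6, and its Smith normal form has invariant factors (1,1,1,1,1,1).

The boundary map ∂_3: C_3 → C_2 sends each 3-simplex σ to the alternating sum Σ_i (−1)^i (σ with its i-th vertex removed). For instance
  ∂abcd = bcd − acd + abd − abc,
  ∂acde = cde − ade + ace − acd.
As a 10×5 matrix over Z this has rank 4, with invariant factors (1,1,1,1).

Computing H_k = (kernel of ∂_k) / (image of ∂_{k+1}):

  H_0: rank C_0 − rank ∂_1 = 5 − 4 = 1, and the invariant factors of ∂_1 are all 1, so H_0 ≅ Z.
  H_1: rank ker ∂_1 − rank ∂_2 = (10 − 4) − 6 = 0, and the invariant factors of ∂_2 are all 1, so H_1 ≅ 0.
  H_2: rank ker ∂_2 − rank ∂_3 = (10 − 6) − 4 = 0, and the invariant factors of ∂_3 are all 1, so H_2 ≅ 0.
  H_3: rank ker ∂_3 − rank ∂_4 = (5 − 4) − 0 = 1, and there is no ∂_4, so H_3 ≅ Z.

H_0 ≅ Z,  H_1 = 0,  H_2 = 0,  H_3 ≅ Z.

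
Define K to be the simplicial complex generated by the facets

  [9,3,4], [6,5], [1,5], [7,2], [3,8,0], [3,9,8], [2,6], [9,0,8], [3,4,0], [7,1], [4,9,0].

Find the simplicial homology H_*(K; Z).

K has 10 vertices, 14 edges, 6 triangles.
rank ∂_0 = 0, rank ∂_1 = 8 ⇒ b_0 = 10 − 0 − 8 = 2; all invariant factors of ∂_1 are 1 so no torsion. So H_0 = Z^2.
rank ∂_1 = 8, rank ∂_2 = 5 ⇒ b_1 = 14 − 8 − 5 = 1; all invariant factors of ∂_2 are 1 so no torsion. So H_1 = Z.
rank ∂_2 = 5, rank ∂_3 = 0 ⇒ b_2 = 6 − 5 − 0 = 1. So H_2 = Z.

H_0 ≅ Z^2,  H_1 ≅ Z,  H_2 ≅ Z.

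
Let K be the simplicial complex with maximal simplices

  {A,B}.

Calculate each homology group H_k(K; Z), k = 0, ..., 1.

Order the vertices as A < B. Listing each simplex with vertices in this order, K has dimension 1 with simplices:

  0-simplices (2): A, B
  1-simplices (1): AB

so the chain groups are C_0 ≅ Z^2, C_1 ≅ Z^1.

The boundary map ∂_1: C_1 → C_0 maps an edge to its endpoints' difference, ∂[p,q] = q − p.
As a 2×1 matrix over Z this has rank 1, with invariant factors (1).

Computing H_k = (kernel of ∂_k) / (image of ∂_{k+1}):

  H_0: rank C_0 − rank ∂_1 = 2 − 1 = 1, and the invariant factors of ∂_1 are all 1, so H_0 = Z.
  H_1: rank ker ∂_1 − rank ∂_2 = (1 − 1) − 0 = 0, and there is no ∂_2, so H_1 = 0.

(K is a triangulation of the 1-simplex.)

H_0 ≅ Z,  H_1 = 0.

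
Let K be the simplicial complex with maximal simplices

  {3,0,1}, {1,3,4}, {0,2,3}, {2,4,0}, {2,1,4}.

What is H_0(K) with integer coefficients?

We work with the vertex ordering 0 < 1 < 2 < 3 < 4. The simplices of K, each written with vertices in increasing order, are:

  0-simplices (5): [0], [1], [2], [3], [4]
  1-simplices (10): [0,1], [0,2], [0,3], [0,4], [1,2], [1,3], [1,4], [2,3], [2,4], [3,4]
  2-simplices (5): [0,1,3], [0,2,3], [0,2,4], [1,2,4], [1,3,4]

so the chain groups are C_0 ≅ Z^5, C_1 ≅ Z^10, C_2 ≅ Z^5.

The boundary map ∂_1: C_1 → C_0 is given by ∂[p,q] = [q] − [p]. For instance
  ∂[0,3] = [3] − [0].
The 5×10 boundary matrix has rank 4 and Smith normal form diag(1,1,1,1).

∂_2: C_2 → C_1 sends each 2-simplex [p,q,r] to [q,r] − [p,r] + [p,q]. For instance
  ∂[0,2,3] = [2,3] − [0,3] + [0,2],
  ∂[1,3,4] = [3,4] − [1,4] + [1,3].
As a 10×5 matrix over Z this has rank 5, with invariant factors (1,1,1,1,1).

From H_k ≅ ker(∂_k) / im(∂_{k+1}) we obtain:

  H_0: rank C_0 − rank ∂_1 = 5 − 4 = 1, and the invariant factors of ∂_1 are all 1, so H_0 ≅ Z.

H_0 = Z.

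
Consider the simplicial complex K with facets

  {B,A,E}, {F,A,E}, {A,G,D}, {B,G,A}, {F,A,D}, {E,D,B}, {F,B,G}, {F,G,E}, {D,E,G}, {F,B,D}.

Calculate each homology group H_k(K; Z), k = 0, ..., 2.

Fix the vertex order A < B < D < E < F < G and write every simplex with vertices in increasing order. Then dim K = 2 and the simplices of K are:

  0-simplices (6): A, B, D, E, F, G
  1-simplices (15): AB, AD, AE, AF, AG, BD, BE, BF, BG, DE, DF, DG, EF, EG, FG
  2-simplices (10): ABE, ABG, ADF, ADG, AEF, BDE, BDF, BFG, DEG, EFG

Hence C_0 ≅ Z^6, C_1 ≅ Z^15, C_2 ≅ Z^10.

Boundary ∂_1: C_1 → C_0 is given by ∂[p,q] = [q] − [p]. For instance
  ∂AD = D − A.
As a 6×15 matrix over Z this has rank 5, with invariant factors (1,1,1,1,1).

∂_2: C_2 → C_1 sends each 2-simplex [p,q,r] to [q,r] − [p,r] + [p,q]. For instance
  ∂ADG = DG − AG + AD,
  ∂BDE = DE − BE + BD.
As a 15×10 matrix over Z this has rank 10, with invariant factors (1,1,1,1,1,1,1,1,1,2).

Reading off H_k = ker ∂_k / im ∂_{k+1}:

  H_0: rank C_0 − rank ∂_1 = 6 − 5 = 1, and the invariant factors of ∂_1 are all 1, so H_0 = Z.
  H_1: rank ker ∂_1 − rank ∂_2 = (15 − 5) − 10 = 0, and ∂_2 has invariant factor 2 > 1, so H_1 = Z/2.
  H_2: rank ker ∂_2 − rank ∂_3 = (10 − 10) − 0 = 0, and there is no ∂_3, so H_2 = 0.

H_0 = Z,  H_1 = Z/2,  H_2 = 0.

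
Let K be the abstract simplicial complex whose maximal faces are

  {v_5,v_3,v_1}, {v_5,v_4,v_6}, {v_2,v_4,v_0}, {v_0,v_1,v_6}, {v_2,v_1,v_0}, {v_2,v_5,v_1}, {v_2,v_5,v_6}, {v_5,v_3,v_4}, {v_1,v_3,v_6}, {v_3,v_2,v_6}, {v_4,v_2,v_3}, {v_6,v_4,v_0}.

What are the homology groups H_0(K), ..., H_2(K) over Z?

Fix the vertex order v_0 < v_1 < v_2 < v_3 < v_4 < v_5 < v_6 and write every simplex with vertices in increasing order. Then dim K = 2 and the simplices of K are:

  0-simplices (7): [v_0], [v_1], [v_2], [v_3], [v_4], [v_5], [v_6]
  1-simplices (18): (18 of them)
  2-simplices (12): (12 of them)

so the chain groups are C_0 ≅ Z^7, C_1 ≅ Z^18, C_2 ≅ Z^12.

The boundary map ∂_1: C_1 → C_0 maps an edge to its endpoints' difference, ∂[p,q] = q − p. For instance
  ∂[v_2,v_4] = [v_4] − [v_2].
As a 7×18 matrix over Z this has rank 6, with invariant factors (1,1,1,1,1,1).

∂_2: C_2 → C_1 sends each 2-simplex [p,q,r] to [q,r] − [p,r] + [p,q]. For instance
  ∂[v_4,v_5,v_6] = [v_5,v_6] − [v_4,v_6] + [v_4,v_5],
  ∂[v_0,v_1,v_2] = [v_1,v_2] − [v_0,v_2] + [v_0,v_1].
The 18×12 boundary matrix has rank 12 and Smith normal form diag(1,1,1,1,1,1,1,1,1,1,1,2).

Computing H_k = (kernel of ∂_k) / (image of ∂_{k+1}):

  H_0: rank C_0 − rank ∂_1 = 7 − 6 = 1, and the invariant factors of ∂_1 are all 1, so H_0 = Z.
  H_1: rank ker ∂_1 − rank ∂_2 = (18 − 6) − 12 = 0, and ∂_2 has invariant factor 2 > 1, so H_1 = Z/2.
  H_2: rank ker ∂_2 − rank ∂_3 = (12 − 12) − 0 = 0, and there is no ∂_3, so H_2 = 0.

(K is a triangulation of the real projective plane RP^2.)

H_0 = Z,  H_1 = Z/2,  H_2 = 0.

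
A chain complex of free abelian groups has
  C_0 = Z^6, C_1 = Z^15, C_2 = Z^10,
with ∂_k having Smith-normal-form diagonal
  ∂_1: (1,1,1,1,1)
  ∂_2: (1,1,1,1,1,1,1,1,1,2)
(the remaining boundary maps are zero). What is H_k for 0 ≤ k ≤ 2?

H_0 = Z,  H_1 = Z/2Z,  H_2 = 0.

H_0: b_0 = 6 − 0 − 5 = 1; torsion from ∂_1 factors > 1: none. So H_0 = Z.
H_1: b_1 = 15 − 5 − 10 = 0; torsion from ∂_2 factors > 1: [2]. So H_1 = Z/2Z.
H_2: b_2 = 10 − 10 − 0 = 0; torsion from ∂_3 factors > 1: none. So H_2 = 0.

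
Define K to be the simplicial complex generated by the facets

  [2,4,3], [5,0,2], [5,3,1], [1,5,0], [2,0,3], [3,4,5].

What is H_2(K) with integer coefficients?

H_2 ≅ 0.

Order the vertices as 0 < 1 < 2 < 3 < 4 < 5. Listing each simplex with vertices in this order, K has dimension 2 with simplices:

  0-simplices (6): [0], [1], [2], [3], [4], [5]
  1-simplices (12): [0,1], [0,2], [0,3], [0,5], [1,3], [1,5], [2,3], [2,4], [2,5], [3,4], [3,5], [4,5]
  2-simplices (6): [0,1,5], [0,2,3], [0,2,5], [1,3,5], [2,3,4], [3,4,5]

giving chain groups C_0 ≅ Z^6, C_1 ≅ Z^12, C_2 ≅ Z^6.

∂_1: C_1 → C_0 is given by ∂[p,q] = [q] − [p]. For instance
  ∂[1,3] = [3] − [1].
This gives a 6×12 integer matrix of rank 5; reducing to Smith normal form yields diagonal entries (1,1,1,1,1).

∂_2: C_2 → C_1 maps a triangle to the signed sum of its edges. For instance
  ∂[0,1,5] = [1,5] − [0,5] + [0,1],
  ∂[2,3,4] = [3,4] − [2,4] + [2,3].
As a 12×6 matrix over Z this has rank 6, with invariant factors (1,1,1,1,1,1).

Now H_k = ker ∂_k / im ∂_{k+1}, so:

  H_2: rank ker ∂_2 − rank ∂_3 = (6 − 6) − 0 = 0, and there is no ∂_3, so H_2 ≅ 0.

(K is a triangulation of the cylinder S^1 x I.)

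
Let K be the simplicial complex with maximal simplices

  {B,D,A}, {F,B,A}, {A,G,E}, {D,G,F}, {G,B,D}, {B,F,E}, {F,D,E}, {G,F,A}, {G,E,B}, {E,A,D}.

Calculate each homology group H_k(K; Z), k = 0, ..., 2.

H_0 = Z,  H_1 = Z_2,  H_2 = 0.

Fix the vertex order A < B < D < E < F < G and write every simplex with vertices in increasing order. Then dim K = 2 and the simplices of K are:

  0-simplices (6): A, B, D, E, F, G
  1-simplices (15): AB, AD, AE, AF, AG, BD, BE, BF, BG, DE, DF, DG, EF, EG, FG
  2-simplices (10): ABD, ABF, ADE, AEG, AFG, BDG, BEF, BEG, DEF, DFG

so the chain groups are C_0 ≅ Z^6, C_1 ≅ Z^15, C_2 ≅ Z^10.

The boundary map ∂_1: C_1 → C_0 is given by ∂[p,q] = [q] − [p]. For instance
  ∂BF = F − B.
As a 6×15 matrix over Z this has rank 5, with invariant factors (1,1,1,1,1).

The boundary map ∂_2: C_2 → C_1 sends each 2-simplex [p,q,r] to [q,r] − [p,r] + [p,q]. For instance
  ∂BEF = EF − BF + BE,
  ∂ADE = DE − AE + AD.
This gives a 15×10 integer matrix of rank 10; reducing to Smith normal form yields diagonal entries (1,1,1,1,1,1,1,1,1,2).

Reading off H_k = ker ∂_k / im ∂_{k+1}:

  H_0: rank C_0 − rank ∂_1 = 6 − 5 = 1, and the invariant factors of ∂_1 are all 1, so H_0 ≅ Z.
  H_1: rank ker ∂_1 − rank ∂_2 = (15 − 5) − 10 = 0, and ∂_2 has invariant factor 2 > 1, so H_1 ≅ Z_2.
  H_2: rank ker ∂_2 − rank ∂_3 = (10 − 10) − 0 = 0, and there is no ∂_3, so H_2 ≅ 0.

As a check, the Euler characteristic is 6 − 15 + 10 = 1, which agrees with 1 − 0 + 0 = 1.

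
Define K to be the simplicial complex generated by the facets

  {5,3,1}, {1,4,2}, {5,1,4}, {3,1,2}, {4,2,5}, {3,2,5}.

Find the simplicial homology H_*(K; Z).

Fix the vertex order 1 < 2 < 3 < 4 < 5 and write every simplex with vertices in increasing order. Then dim K = 2 and the simplices of K are:

  0-simplices (5): [1], [2], [3], [4], [5]
  1-simplices (9): [1,2], [1,3], [1,4], [1,5], [2,3], [2,4], [2,5], [3,5], [4,5]
  2-simplices (6): [1,2,3], [1,2,4], [1,3,5], [1,4,5], [2,3,5], [2,4,5]

giving chain groups C_0 ≅ Z^5, C_1 ≅ Z^9, C_2 ≅ Z^6.

The boundary map ∂_1: C_1 → C_0 is given by ∂[p,q] = [q] − [p]. For instance
  ∂[1,3] = [3] − [1].
The 5×9 boundary matrix has rank 4 and Smith normal form diag(1,1,1,1).

Boundary ∂_2: C_2 → C_1 maps a triangle to the signed sum of its edges. For instance
  ∂[1,2,3] = [2,3] − [1,3] + [1,2],
  ∂[2,3,5] = [3,5] − [2,5] + [2,3].
As a 9×6 matrix over Z this has rank 5, with invariant factors (1,1,1,1,1).

Computing H_k = (kernel of ∂_k) / (image of ∂_{k+1}):

  H_0: rank C_0 − rank ∂_1 = 5 − 4 = 1, and the invariant factors of ∂_1 are all 1, so H_0 = Z.
  H_1: rank ker ∂_1 − rank ∂_2 = (9 − 4) − 5 = 0, and the invariant factors of ∂_2 are all 1, so H_1 = 0.
  H_2: rank ker ∂_2 − rank ∂_3 = (6 − 5) − 0 = 1, and there is no ∂_3, so H_2 = Z.

H_0 ≅ Z,  H_1 = 0,  H_2 ≅ Z.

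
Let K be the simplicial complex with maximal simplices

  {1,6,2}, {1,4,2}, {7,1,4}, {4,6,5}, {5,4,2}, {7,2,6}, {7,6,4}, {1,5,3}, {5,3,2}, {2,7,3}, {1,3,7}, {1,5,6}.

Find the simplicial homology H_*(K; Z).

H_0 = Z,  H_1 = Z/2Z,  H_2 = 0.

Fix the vertex order 1 < 2 < 3 < 4 < 5 < 6 < 7 and write every simplex with vertices in increasing order. Then dim K = 2 and the simplices of K are:

  0-simplices (7): [1], [2], [3], [4], [5], [6], [7]
  1-simplices (18): [1,2], [1,3], [1,4], [1,5], [1,6], [1,7], [2,3], [2,4], [2,5], [2,6], [2,7], [3,5], [3,7], [4,5], [4,6], [4,7], [5,6], [6,7]
  2-simplices (12): [1,2,4], [1,2,6], [1,3,5], [1,3,7], [1,4,7], [1,5,6], [2,3,5], [2,3,7], [2,4,5], [2,6,7], [4,5,6], [4,6,7]

Hence C_0 ≅ Z^7, C_1 ≅ Z^18, C_2 ≅ Z^12.

The boundary map ∂_1: C_1 → C_0 is given by ∂[p,q] = [q] − [p]. For instance
  ∂[6,7] = [7] − [6].
This gives a 7×18 integer matrix of rank 6; reducing to Smith normal form yields diagonal entries (1,1,1,1,1,1).

Boundary ∂_2: C_2 → C_1 sends each 2-simplex [p,q,r] to [q,r] − [p,r] + [p,q]. For instance
  ∂[4,6,7] = [6,7] − [4,7] + [4,6],
  ∂[2,3,5] = [3,5] − [2,5] + [2,3].
The 18×12 boundary matrix has rank 12 and Smith normal form diag(1,1,1,1,1,1,1,1,1,1,1,2).

Now H_k = ker ∂_k / im ∂_{k+1}, so:

  H_0: rank C_0 − rank ∂_1 = 7 − 6 = 1, and the invariant factors of ∂_1 are all 1, so H_0 ≅ Z.
  H_1: rank ker ∂_1 − rank ∂_2 = (18 − 6) − 12 = 0, and ∂_2 has invariant factor 2 > 1, so H_1 ≅ Z/2Z.
  H_2: rank ker ∂_2 − rank ∂_3 = (12 − 12) − 0 = 0, and there is no ∂_3, so H_2 ≅ 0.

As a check, the Euler characteristic is 7 − 18 + 12 = 1, which agrees with 1 − 0 + 0 = 1.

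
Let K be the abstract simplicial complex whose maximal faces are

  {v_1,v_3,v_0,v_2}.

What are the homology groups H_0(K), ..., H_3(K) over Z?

H_0 ≅ Z,  H_1 = 0,  H_2 = 0,  H_3 = 0.

Fix the vertex order v_0 < v_1 < v_2 < v_3 and write every simplex with vertices in increasing order. Then dim K = 3 and the simplices of K are:

  0-simplices (4): [v_0], [v_1], [v_2], [v_3]
  1-simplices (6): [v_0,v_1], [v_0,v_2], [v_0,v_3], [v_1,v_2], [v_1,v_3], [v_2,v_3]
  2-simplices (4): [v_0,v_1,v_2], [v_0,v_1,v_3], [v_0,v_2,v_3], [v_1,v_2,v_3]
  3-simplices (1): [v_0,v_1,v_2,v_3]

so the chain groups are C_0 ≅ Z^4, C_1 ≅ Z^6, C_2 ≅ Z^4, C_3 ≅ Z^1.

Boundary ∂_1: C_1 → C_0 maps an edge to its endpoints' difference, ∂[p,q] = q − p.
The resulting 4×6 matrix has rank 3, and its Smith normal form has invariant factors (1,1,1).

The boundary map ∂_2: C_2 → C_1 acts by ∂[p,q,r] = [q,r] − [p,r] + [p,q]. For instance
  ∂[v_0,v_1,v_2] = [v_1,v_2] − [v_0,v_2] + [v_0,v_1],
  ∂[v_0,v_2,v_3] = [v_2,v_3] − [v_0,v_3] + [v_0,v_2].
The resulting 6×4 matrix has rank 3, and its Smith normal form has invariant factors (1,1,1).

The boundary map ∂_3: C_3 → C_2 sends each 3-simplex σ to the alternating sum Σ_i (−1)^i (σ with its i-th vertex removed). For instance
  ∂[v_0,v_1,v_2,v_3] = [v_1,v_2,v_3] − [v_0,v_2,v_3] + [v_0,v_1,v_3] − [v_0,v_1,v_2].
The 4×1 boundary matrix has rank 1 and Smith normal form diag(1).

Computing H_k = (kernel of ∂_k) / (image of ∂_{k+1}):

  H_0: rank C_0 − rank ∂_1 = 4 − 3 = 1, and the invariant factors of ∂_1 are all 1, so H_0 ≅ Z.
  H_1: rank ker ∂_1 − rank ∂_2 = (6 − 3) − 3 = 0, and the invariant factors of ∂_2 are all 1, so H_1 ≅ 0.
  H_2: rank ker ∂_2 − rank ∂_3 = (4 − 3) − 1 = 0, and the invariant factors of ∂_3 are all 1, so H_2 ≅ 0.
  H_3: rank ker ∂_3 − rank ∂_4 = (1 − 1) − 0 = 0, and there is no ∂_4, so H_3 ≅ 0.

(K is a triangulation of the 3-simplex.)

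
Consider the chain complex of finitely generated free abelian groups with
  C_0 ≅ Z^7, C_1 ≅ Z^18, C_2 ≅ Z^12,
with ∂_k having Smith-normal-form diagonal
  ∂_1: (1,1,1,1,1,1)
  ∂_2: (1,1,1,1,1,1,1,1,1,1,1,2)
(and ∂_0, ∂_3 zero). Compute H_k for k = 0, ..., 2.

H_0: b_0 = 7 − 0 − 6 = 1; torsion from ∂_1 factors > 1: none. So H_0 ≅ Z.
H_1: b_1 = 18 − 6 − 12 = 0; torsion from ∂_2 factors > 1: [2]. So H_1 ≅ Z/2.
H_2: b_2 = 12 − 12 − 0 = 0; torsion from ∂_3 factors > 1: none. So H_2 ≅ 0.

H_0 ≅ Z,  H_1 ≅ Z/2,  H_2 = 0.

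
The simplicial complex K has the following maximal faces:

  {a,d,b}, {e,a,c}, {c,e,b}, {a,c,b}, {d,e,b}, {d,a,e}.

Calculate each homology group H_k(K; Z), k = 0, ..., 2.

H_0 = Z,  H_1 = 0,  H_2 = Z.

K has 5 vertices, 9 edges, 6 triangles.
rank ∂_0 = 0, rank ∂_1 = 4 ⇒ b_0 = 5 − 0 − 4 = 1; all invariant factors of ∂_1 are 1 so no torsion. So H_0 = Z.
rank ∂_1 = 4, rank ∂_2 = 5 ⇒ b_1 = 9 − 4 − 5 = 0; all invariant factors of ∂_2 are 1 so no torsion. So H_1 = 0.
rank ∂_2 = 5, rank ∂_3 = 0 ⇒ b_2 = 6 − 5 − 0 = 1. So H_2 = Z.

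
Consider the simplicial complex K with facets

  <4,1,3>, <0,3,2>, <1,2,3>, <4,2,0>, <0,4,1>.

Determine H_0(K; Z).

H_0 = Z.

Take the total order 0 < 1 < 2 < 3 < 4 on the vertex set. Then K (dimension 2) consists of the simplices:

  0-simplices (5): [0], [1], [2], [3], [4]
  1-simplices (10): [0,1], [0,2], [0,3], [0,4], [1,2], [1,3], [1,4], [2,3], [2,4], [3,4]
  2-simplices (5): [0,1,4], [0,2,3], [0,2,4], [1,2,3], [1,3,4]

Hence C_0 ≅ Z^5, C_1 ≅ Z^10, C_2 ≅ Z^5.

The boundary map ∂_1: C_1 → C_0 maps an edge to its endpoints' difference, ∂[p,q] = q − p. For instance
  ∂[0,3] = [3] − [0].
The 5×10 boundary matrix has rank 4 and Smith normal form diag(1,1,1,1).

∂_2: C_2 → C_1 maps a triangle to the signed sum of its edges. For instance
  ∂[1,3,4] = [3,4] − [1,4] + [1,3],
  ∂[0,1,4] = [1,4] − [0,4] + [0,1].
This gives a 10×5 integer matrix of rank 5; reducing to Smith normal form yields diagonal entries (1,1,1,1,1).

Computing H_k = (kernel of ∂_k) / (image of ∂_{k+1}):

  H_0: rank C_0 − rank ∂_1 = 5 − 4 = 1, and the invariant factors of ∂_1 are all 1, so H_0 ≅ Z.

(K is a triangulation of the Möbius band.)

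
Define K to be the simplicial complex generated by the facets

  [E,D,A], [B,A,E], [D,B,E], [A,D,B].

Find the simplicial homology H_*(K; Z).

H_0 = Z,  H_1 = 0,  H_2 = Z.

Take the total order A < B < D < E on the vertex set. Then K (dimension 2) consists of the simplices:

  0-simplices (4): A, B, D, E
  1-simplices (6): AB, AD, AE, BD, BE, DE
  2-simplices (4): ABD, ABE, ADE, BDE

Hence C_0 ≅ Z^4, C_1 ≅ Z^6, C_2 ≅ Z^4.

∂_1: C_1 → C_0 is given by ∂[p,q] = [q] − [p].
The 4×6 boundary matrix has rank 3 and Smith normal form diag(1,1,1).

The boundary map ∂_2: C_2 → C_1 acts by ∂[p,q,r] = [q,r] − [p,r] + [p,q]. For instance
  ∂BDE = DE − BE + BD,
  ∂ADE = DE − AE + AD.
The resulting 6×4 matrix has rank 3, and its Smith normal form has invariant factors (1,1,1).

Computing H_k = (kernel of ∂_k) / (image of ∂_{k+1}):

  H_0: rank C_0 − rank ∂_1 = 4 − 3 = 1, and the invariant factors of ∂_1 are all 1, so H_0 ≅ Z.
  H_1: rank ker ∂_1 − rank ∂_2 = (6 − 3) − 3 = 0, and the invariant factors of ∂_2 are all 1, so H_1 ≅ 0.
  H_2: rank ker ∂_2 − rank ∂_3 = (4 − 3) − 0 = 1, and there is no ∂_3, so H_2 ≅ Z.

As a check, the Euler characteristic is 4 − 6 + 4 = 2, which agrees with 1 − 0 + 1 = 2.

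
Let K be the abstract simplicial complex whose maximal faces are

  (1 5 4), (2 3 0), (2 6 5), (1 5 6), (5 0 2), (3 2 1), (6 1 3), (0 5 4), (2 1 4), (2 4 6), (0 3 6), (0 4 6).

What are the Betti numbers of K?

We work with the vertex ordering 0 < 1 < 2 < 3 < 4 < 5 < 6. The simplices of K, each written with vertices in increasing order, are:

  0-simplices (7): [0], [1], [2], [3], [4], [5], [6]
  1-simplices (18): [0,2], [0,3], [0,4], [0,5], [0,6], [1,2], [1,3], [1,4], [1,5], [1,6], [2,3], [2,4], [2,5], [2,6], [3,6], [4,5], [4,6], [5,6]
  2-simplices (12): [0,2,3], [0,2,5], [0,3,6], [0,4,5], [0,4,6], [1,2,3], [1,2,4], [1,3,6], [1,4,5], [1,5,6], [2,4,6], [2,5,6]

giving chain groups C_0 ≅ Z^7, C_1 ≅ Z^18, C_2 ≅ Z^12.

∂_1: C_1 → C_0 sends each edge [p,q] (with p < q) to q − p. For instance
  ∂[1,4] = [4] − [1].
As a 7×18 matrix over Z this has rank 6, with invariant factors (1,1,1,1,1,1).

Boundary ∂_2: C_2 → C_1 acts by ∂[p,q,r] = [q,r] − [p,r] + [p,q]. For instance
  ∂[0,4,6] = [4,6] − [0,6] + [0,4],
  ∂[1,2,4] = [2,4] − [1,4] + [1,2].
As a 18×12 matrix over Z this has rank 12, with invariant factors (1,1,1,1,1,1,1,1,1,1,1,2).

Reading off H_k = ker ∂_k / im ∂_{k+1}:

  H_0: rank C_0 − rank ∂_1 = 7 − 6 = 1, and the invariant factors of ∂_1 are all 1, so H_0 ≅ Z.
  H_1: rank ker ∂_1 − rank ∂_2 = (18 − 6) − 12 = 0, and ∂_2 has invariant factor 2 > 1, so H_1 ≅ Z/2Z.
  H_2: rank ker ∂_2 − rank ∂_3 = (12 − 12) − 0 = 0, and there is no ∂_3, so H_2 ≅ 0.

Hence the Betti numbers are b_0 = 1, b_1 = 0, b_2 = 0.

b_0 = 1, b_1 = 0, b_2 = 0.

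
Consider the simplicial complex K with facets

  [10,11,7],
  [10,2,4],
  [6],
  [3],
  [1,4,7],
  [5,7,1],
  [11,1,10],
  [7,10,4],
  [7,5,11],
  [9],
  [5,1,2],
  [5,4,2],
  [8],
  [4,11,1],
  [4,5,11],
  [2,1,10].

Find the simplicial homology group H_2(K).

Fix the vertex order 1 < 2 < 3 < 4 < 5 < 6 < 7 < 8 < 9 < 10 < 11 and write every simplex with vertices in increasing order. Then dim K = 2 and the simplices of K are:

  0-simplices (11): [1], [2], [3], [4], [5], [6], [7], [8], [9], [10], [11]
  1-simplices (18): [1,2], [1,4], [1,5], [1,7], [1,10], [1,11], [2,4], [2,5], [2,10], [4,5], [4,7], [4,10], [4,11], [5,7], [5,11], [7,10], [7,11], [10,11]
  2-simplices (12): [1,2,5], [1,2,10], [1,4,7], [1,4,11], [1,5,7], [1,10,11], [2,4,5], [2,4,10], [4,5,11], [4,7,10], [5,7,11], [7,10,11]

so the chain groups are C_0 ≅ Z^11, C_1 ≅ Z^18, C_2 ≅ Z^12.

The boundary map ∂_1: C_1 → C_0 sends each edge [p,q] (with p < q) to q − p. For instance
  ∂[2,5] = [5] − [2].
This gives a 11×18 integer matrix of rank 6; reducing to Smith normal form yields diagonal entries (1,1,1,1,1,1).

Boundary ∂_2: C_2 → C_1 acts by ∂[p,q,r] = [q,r] − [p,r] + [p,q]. For instance
  ∂[1,10,11] = [10,11] − [1,11] + [1,10],
  ∂[4,7,10] = [7,10] − [4,10] + [4,7].
This gives a 18×12 integer matrix of rank 12; reducing to Smith normal form yields diagonal entries (1,1,1,1,1,1,1,1,1,1,1,2).

From H_k ≅ ker(∂_k) / im(∂_{k+1}) we obtain:

  H_2: rank ker ∂_2 − rank ∂_3 = (12 − 12) − 0 = 0, and there is no ∂_3, so H_2 = 0.

(K is a triangulation of the disjoint union of the real projective plane RP^2 and a set of 4 points.)

H_2 ≅ 0.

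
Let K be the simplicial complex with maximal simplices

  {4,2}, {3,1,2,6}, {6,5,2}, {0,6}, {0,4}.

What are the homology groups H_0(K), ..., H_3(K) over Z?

Order the vertices as 0 < 1 < 2 < 3 < 4 < 5 < 6. Listing each simplex with vertices in this order, K has dimension 3 with simplices:

  0-simplices (7): [0], [1], [2], [3], [4], [5], [6]
  1-simplices (11): [0,4], [0,6], [1,2], [1,3], [1,6], [2,3], [2,4], [2,5], [2,6], [3,6], [5,6]
  2-simplices (5): [1,2,3], [1,2,6], [1,3,6], [2,3,6], [2,5,6]
  3-simplices (1): [1,2,3,6]

Hence C_0 ≅ Z^7, C_1 ≅ Z^11, C_2 ≅ Z^5, C_3 ≅ Z^1.

∂_1: C_1 → C_0 sends each edge [p,q] (with p < q) to q − p.
As a 7×11 matrix over Z this has rank 6, with invariant factors (1,1,1,1,1,1).

Boundary ∂_2: C_2 → C_1 sends each 2-simplex [p,q,r] to [q,r] − [p,r] + [p,q]. For instance
  ∂[1,2,6] = [2,6] − [1,6] + [1,2],
  ∂[1,2,3] = [2,3] − [1,3] + [1,2].
As a 11×5 matrix over Z this has rank 4, with invariant factors (1,1,1,1).

Boundary ∂_3: C_3 → C_2 sends each 3-simplex σ to the alternating sum Σ_i (−1)^i (σ with its i-th vertex removed). For instance
  ∂[1,2,3,6] = [2,3,6] − [1,3,6] + [1,2,6] − [1,2,3].
The 5×1 boundary matrix has rank 1 and Smith normal form diag(1).

From H_k ≅ ker(∂_k) / im(∂_{k+1}) we obtain:

  H_0: rank C_0 − rank ∂_1 = 7 − 6 = 1, and the invariant factors of ∂_1 are all 1, so H_0 ≅ Z.
  H_1: rank ker ∂_1 − rank ∂_2 = (11 − 6) − 4 = 1, and the invariant factors of ∂_2 are all 1, so H_1 ≅ Z.
  H_2: rank ker ∂_2 − rank ∂_3 = (5 − 4) − 1 = 0, and the invariant factors of ∂_3 are all 1, so H_2 ≅ 0.
  H_3: rank ker ∂_3 − rank ∂_4 = (1 − 1) − 0 = 0, and there is no ∂_4, so H_3 ≅ 0.

H_0 ≅ Z,  H_1 ≅ Z,  H_2 = 0,  H_3 = 0.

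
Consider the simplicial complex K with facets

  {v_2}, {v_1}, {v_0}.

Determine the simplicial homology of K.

H_0 = Z^3.

K has 3 vertices.
rank ∂_0 = 0, rank ∂_1 = 0 ⇒ b_0 = 3 − 0 − 0 = 3. So H_0 = Z^3.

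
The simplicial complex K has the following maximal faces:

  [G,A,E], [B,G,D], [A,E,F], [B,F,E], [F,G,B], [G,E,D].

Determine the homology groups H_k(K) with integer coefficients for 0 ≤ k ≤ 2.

H_0 ≅ Z,  H_1 ≅ Z,  H_2 = 0.

Take the total order A < B < D < E < F < G on the vertex set. Then K (dimension 2) consists of the simplices:

  0-simplices (6): A, B, D, E, F, G
  1-simplices (12): AE, AF, AG, BD, BE, BF, BG, DE, DG, EF, EG, FG
  2-simplices (6): AEF, AEG, BDG, BEF, BFG, DEG

so the chain groups are C_0 ≅ Z^6, C_1 ≅ Z^12, C_2 ≅ Z^6.

Boundary ∂_1: C_1 → C_0 maps an edge to its endpoints' difference, ∂[p,q] = q − p.
The resulting 6×12 matrix has rank 5, and its Smith normal form has invariant factors (1,1,1,1,1).

Boundary ∂_2: C_2 → C_1 acts by ∂[p,q,r] = [q,r] − [p,r] + [p,q]. For instance
  ∂AEF = EF − AF + AE,
  ∂BFG = FG − BG + BF.
The resulting 12×6 matrix has rank 6, and its Smith normal form has invariant factors (1,1,1,1,1,1).

Reading off H_k = ker ∂_k / im ∂_{k+1}:

  H_0: rank C_0 − rank ∂_1 = 6 − 5 = 1, and the invariant factors of ∂_1 are all 1, so H_0 = Z.
  H_1: rank ker ∂_1 − rank ∂_2 = (12 − 5) − 6 = 1, and the invariant factors of ∂_2 are all 1, so H_1 = Z.
  H_2: rank ker ∂_2 − rank ∂_3 = (6 − 6) − 0 = 0, and there is no ∂_3, so H_2 = 0.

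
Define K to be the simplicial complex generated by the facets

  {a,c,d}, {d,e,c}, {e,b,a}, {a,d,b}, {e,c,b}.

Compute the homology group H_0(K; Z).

H_0 = Z.

Order the vertices as a < b < c < d < e. Listing each simplex with vertices in this order, K has dimension 2 with simplices:

  0-simplices (5): a, b, c, d, e
  1-simplices (10): ab, ac, ad, ae, bc, bd, be, cd, ce, de
  2-simplices (5): abd, abe, acd, bce, cde

Hence C_0 ≅ Z^5, C_1 ≅ Z^10, C_2 ≅ Z^5.

The boundary map ∂_1: C_1 → C_0 sends each edge [p,q] (with p < q) to q − p. For instance
  ∂bc = c − b.
The resulting 5×10 matrix has rank 4, and its Smith normal form has invariant factors (1,1,1,1).

∂_2: C_2 → C_1 sends each 2-simplex [p,q,r] to [q,r] − [p,r] + [p,q]. For instance
  ∂cde = de − ce + cd,
  ∂abd = bd − ad + ab.
This gives a 10×5 integer matrix of rank 5; reducing to Smith normal form yields diagonal entries (1,1,1,1,1).

Computing H_k = (kernel of ∂_k) / (image of ∂_{k+1}):

  H_0: rank C_0 − rank ∂_1 = 5 − 4 = 1, and the invariant factors of ∂_1 are all 1, so H_0 = Z.

(K is a triangulation of the Möbius band.)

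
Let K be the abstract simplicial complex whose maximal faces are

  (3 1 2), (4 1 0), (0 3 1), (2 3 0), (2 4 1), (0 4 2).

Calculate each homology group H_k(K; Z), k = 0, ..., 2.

Take the total order 0 < 1 < 2 < 3 < 4 on the vertex set. Then K (dimension 2) consists of the simplices:

  0-simplices (5): [0], [1], [2], [3], [4]
  1-simplices (9): [0,1], [0,2], [0,3], [0,4], [1,2], [1,3], [1,4], [2,3], [2,4]
  2-simplices (6): [0,1,3], [0,1,4], [0,2,3], [0,2,4], [1,2,3], [1,2,4]

giving chain groups C_0 ≅ Z^5, C_1 ≅ Z^9, C_2 ≅ Z^6.

Boundary ∂_1: C_1 → C_0 is given by ∂[p,q] = [q] − [p]. For instance
  ∂[0,1] = [1] − [0].
The 5×9 boundary matrix has rank 4 and Smith normal form diag(1,1,1,1).

Boundary ∂_2: C_2 → C_1 sends each 2-simplex [p,q,r] to [q,r] − [p,r] + [p,q]. For instance
  ∂[0,2,4] = [2,4] − [0,4] + [0,2],
  ∂[1,2,3] = [2,3] − [1,3] + [1,2].
This gives a 9×6 integer matrix of rank 5; reducing to Smith normal form yields diagonal entries (1,1,1,1,1).

Computing H_k = (kernel of ∂_k) / (image of ∂_{k+1}):

  H_0: rank C_0 − rank ∂_1 = 5 − 4 = 1, and the invariant factors of ∂_1 are all 1, so H_0 ≅ Z.
  H_1: rank ker ∂_1 − rank ∂_2 = (9 − 4) − 5 = 0, and the invariant factors of ∂_2 are all 1, so H_1 ≅ 0.
  H_2: rank ker ∂_2 − rank ∂_3 = (6 − 5) − 0 = 1, and there is no ∂_3, so H_2 ≅ Z.

As a check, the Euler characteristic is 5 − 9 + 6 = 2, which agrees with 1 − 0 + 1 = 2.

H_0 ≅ Z,  H_1 = 0,  H_2 ≅ Z.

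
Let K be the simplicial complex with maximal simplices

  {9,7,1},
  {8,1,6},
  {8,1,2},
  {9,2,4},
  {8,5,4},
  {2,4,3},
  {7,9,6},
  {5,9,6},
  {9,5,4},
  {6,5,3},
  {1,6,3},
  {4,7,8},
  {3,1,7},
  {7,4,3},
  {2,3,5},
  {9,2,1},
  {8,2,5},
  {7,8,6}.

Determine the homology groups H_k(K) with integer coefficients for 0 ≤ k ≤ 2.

Order the vertices as 1 < 2 < 3 < 4 < 5 < 6 < 7 < 8 < 9. Listing each simplex with vertices in this order, K has dimension 2 with simplices:

  0-simplices (9): [1], [2], [3], [4], [5], [6], [7], [8], [9]
  1-simplices (27): (27 of them)
  2-simplices (18): [1,2,8], [1,2,9], [1,3,6], [1,3,7], [1,6,8], [1,7,9], [2,3,4], [2,3,5], [2,4,9], [2,5,8], [3,4,7], [3,5,6], [4,5,8], [4,5,9], [4,7,8], [5,6,9], [6,7,8], [6,7,9]

giving chain groups C_0 ≅ Z^9, C_1 ≅ Z^27, C_2 ≅ Z^18.

Boundary ∂_1: C_1 → C_0 maps an edge to its endpoints' difference, ∂[p,q] = q − p. For instance
  ∂[1,3] = [3] − [1].
This gives a 9×27 integer matrix of rank 8; reducing to Smith normal form yields diagonal entries (1,1,1,1,1,1,1,1).

∂_2: C_2 → C_1 sends each 2-simplex [p,q,r] to [q,r] − [p,r] + [p,q]. For instance
  ∂[1,3,6] = [3,6] − [1,6] + [1,3],
  ∂[1,7,9] = [7,9] − [1,9] + [1,7].
The resulting 27×18 matrix has rank 18, and its Smith normal form has invariant factors (1,1,1,1,1,1,1,1,1,1,1,1,1,1,1,1,1,2).

Computing H_k = (kernel of ∂_k) / (image of ∂_{k+1}):

  H_0: rank C_0 − rank ∂_1 = 9 − 8 = 1, and the invariant factors of ∂_1 are all 1, so H_0 = Z.
  H_1: rank ker ∂_1 − rank ∂_2 = (27 − 8) − 18 = 1, and ∂_2 has invariant factor 2 > 1, so H_1 = Z × Z/2.
  H_2: rank ker ∂_2 − rank ∂_3 = (18 − 18) − 0 = 0, and there is no ∂_3, so H_2 = 0.

As a check, the Euler characteristic is 9 − 27 + 18 = 0, which agrees with 1 − 1 + 0 = 0.
(K is a triangulation of the Klein bottle.)

H_0 ≅ Z,  H_1 ≅ Z × Z/2,  H_2 = 0.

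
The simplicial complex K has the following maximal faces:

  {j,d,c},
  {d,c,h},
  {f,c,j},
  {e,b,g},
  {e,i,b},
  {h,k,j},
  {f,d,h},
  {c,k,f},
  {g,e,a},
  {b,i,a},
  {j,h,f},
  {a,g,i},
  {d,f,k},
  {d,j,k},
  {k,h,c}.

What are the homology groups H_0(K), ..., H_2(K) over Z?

H_0 ≅ Z^2,  H_1 ≅ Z ⊕ Z/2,  H_2 = 0.

Take the total order a < b < c < d < e < f < g < h < i < j < k on the vertex set. Then K (dimension 2) consists of the simplices:

  0-simplices (11): a, b, c, d, e, f, g, h, i, j, k
  1-simplices (25): ab, ae, ag, ai, be, bg, bi, cd, cf, ch, cj, ck, df, dh, dj, dk, eg, ei, fh, fj, fk, gi, hj, hk, jk
  2-simplices (15): abi, aeg, agi, beg, bei, cdh, cdj, cfj, cfk, chk, dfh, dfk, djk, fhj, hjk

so the chain groups are C_0 ≅ Z^11, C_1 ≅ Z^25, C_2 ≅ Z^15.

Boundary ∂_1: C_1 → C_0 sends each edge [p,q] (with p < q) to q − p.
The resulting 11×25 matrix has rank 9, and its Smith normal form has invariant factors (1,1,1,1,1,1,1,1,1).

The boundary map ∂_2: C_2 → C_1 sends each 2-simplex [p,q,r] to [q,r] − [p,r] + [p,q]. For instance
  ∂cdj = dj − cj + cd,
  ∂abi = bi − ai + ab.
As a 25×15 matrix over Z this has rank 15, with invariant factors (1,1,1,1,1,1,1,1,1,1,1,1,1,1,2).

Now H_k = ker ∂_k / im ∂_{k+1}, so:

  H_0: rank C_0 − rank ∂_1 = 11 − 9 = 2, and the invariant factors of ∂_1 are all 1, so H_0 = Z^2.
  H_1: rank ker ∂_1 − rank ∂_2 = (25 − 9) − 15 = 1, and ∂_2 has invariant factor 2 > 1, so H_1 = Z ⊕ Z/2.
  H_2: rank ker ∂_2 − rank ∂_3 = (15 − 15) − 0 = 0, and there is no ∂_3, so H_2 = 0.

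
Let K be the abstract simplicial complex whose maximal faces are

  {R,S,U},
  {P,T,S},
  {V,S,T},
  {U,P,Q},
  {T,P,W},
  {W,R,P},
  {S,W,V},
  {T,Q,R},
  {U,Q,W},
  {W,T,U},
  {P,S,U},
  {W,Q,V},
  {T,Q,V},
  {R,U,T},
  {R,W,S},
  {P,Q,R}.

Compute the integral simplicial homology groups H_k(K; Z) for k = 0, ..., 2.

H_0 ≅ Z,  H_1 ≅ Z^2,  H_2 ≅ Z.

K has 8 vertices, 24 edges, 16 triangles.
rank ∂_0 = 0, rank ∂_1 = 7 ⇒ b_0 = 8 − 0 − 7 = 1; all invariant factors of ∂_1 are 1 so no torsion. So H_0 = Z.
rank ∂_1 = 7, rank ∂_2 = 15 ⇒ b_1 = 24 − 7 − 15 = 2; all invariant factors of ∂_2 are 1 so no torsion. So H_1 = Z^2.
rank ∂_2 = 15, rank ∂_3 = 0 ⇒ b_2 = 16 − 15 − 0 = 1. So H_2 = Z.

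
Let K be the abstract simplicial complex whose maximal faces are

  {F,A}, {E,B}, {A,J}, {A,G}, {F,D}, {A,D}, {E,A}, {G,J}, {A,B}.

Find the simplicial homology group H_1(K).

H_1 = Z^3.

Take the total order A < B < D < E < F < G < J on the vertex set. Then K (dimension 1) consists of the simplices:

  0-simplices (7): A, B, D, E, F, G, J
  1-simplices (9): AB, AD, AE, AF, AG, AJ, BE, DF, GJ

Hence C_0 ≅ Z^7, C_1 ≅ Z^9.

The boundary map ∂_1: C_1 → C_0 sends each edge [p,q] (with p < q) to q − p. For instance
  ∂GJ = J − G.
As a 7×9 matrix over Z this has rank 6, with invariant factors (1,1,1,1,1,1).

Reading off H_k = ker ∂_k / im ∂_{k+1}:

  H_1: rank ker ∂_1 − rank ∂_2 = (9 − 6) − 0 = 3, and there is no ∂_2, so H_1 = Z^3.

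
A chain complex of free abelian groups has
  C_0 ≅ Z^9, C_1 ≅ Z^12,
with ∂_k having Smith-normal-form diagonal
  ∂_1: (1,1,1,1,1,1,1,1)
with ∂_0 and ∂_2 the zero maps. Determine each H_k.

H_0 ≅ Z,  H_1 ≅ Z^4.

H_0: b_0 = 9 − 0 − 8 = 1; torsion from ∂_1 factors > 1: none. So H_0 ≅ Z.
H_1: b_1 = 12 − 8 − 0 = 4; torsion from ∂_2 factors > 1: none. So H_1 ≅ Z^4.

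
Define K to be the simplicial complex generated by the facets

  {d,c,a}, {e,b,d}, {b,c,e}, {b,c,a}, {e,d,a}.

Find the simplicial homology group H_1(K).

H_1 = Z.

Fix the vertex order a < b < c < d < e and write every simplex with vertices in increasing order. Then dim K = 2 and the simplices of K are:

  0-simplices (5): a, b, c, d, e
  1-simplices (10): ab, ac, ad, ae, bc, bd, be, cd, ce, de
  2-simplices (5): abc, acd, ade, bce, bde

so the chain groups are C_0 ≅ Z^5, C_1 ≅ Z^10, C_2 ≅ Z^5.

The boundary map ∂_1: C_1 → C_0 sends each edge [p,q] (with p < q) to q − p.
This gives a 5×10 integer matrix of rank 4; reducing to Smith normal form yields diagonal entries (1,1,1,1).

∂_2: C_2 → C_1 acts by ∂[p,q,r] = [q,r] − [p,r] + [p,q]. For instance
  ∂bde = de − be + bd,
  ∂bce = ce − be + bc.
This gives a 10×5 integer matrix of rank 5; reducing to Smith normal form yields diagonal entries (1,1,1,1,1).

Reading off H_k = ker ∂_k / im ∂_{k+1}:

  H_1: rank ker ∂_1 − rank ∂_2 = (10 − 4) − 5 = 1, and the invariant factors of ∂_2 are all 1, so H_1 ≅ Z.

(K is a triangulation of the Möbius band.)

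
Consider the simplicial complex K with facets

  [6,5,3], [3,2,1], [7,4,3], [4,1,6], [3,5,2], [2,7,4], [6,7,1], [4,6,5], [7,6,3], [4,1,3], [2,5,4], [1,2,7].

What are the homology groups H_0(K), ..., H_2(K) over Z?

We work with the vertex ordering 1 < 2 < 3 < 4 < 5 < 6 < 7. The simplices of K, each written with vertices in increasing order, are:

  0-simplices (7): [1], [2], [3], [4], [5], [6], [7]
  1-simplices (18): [1,2], [1,3], [1,4], [1,6], [1,7], [2,3], [2,4], [2,5], [2,7], [3,4], [3,5], [3,6], [3,7], [4,5], [4,6], [4,7], [5,6], [6,7]
  2-simplices (12): [1,2,3], [1,2,7], [1,3,4], [1,4,6], [1,6,7], [2,3,5], [2,4,5], [2,4,7], [3,4,7], [3,5,6], [3,6,7], [4,5,6]

so the chain groups are C_0 ≅ Z^7, C_1 ≅ Z^18, C_2 ≅ Z^12.

The boundary map ∂_1: C_1 → C_0 sends each edge [p,q] (with p < q) to q − p. For instance
  ∂[1,3] = [3] − [1].
The 7×18 boundary matrix has rank 6 and Smith normal form diag(1,1,1,1,1,1).

Boundary ∂_2: C_2 → C_1 acts by ∂[p,q,r] = [q,r] − [p,r] + [p,q]. For instance
  ∂[1,4,6] = [4,6] − [1,6] + [1,4],
  ∂[3,5,6] = [5,6] − [3,6] + [3,5].
The 18×12 boundary matrix has rank 12 and Smith normal form diag(1,1,1,1,1,1,1,1,1,1,1,2).

Now H_k = ker ∂_k / im ∂_{k+1}, so:

  H_0: rank C_0 − rank ∂_1 = 7 − 6 = 1, and the invariant factors of ∂_1 are all 1, so H_0 ≅ Z.
  H_1: rank ker ∂_1 − rank ∂_2 = (18 − 6) − 12 = 0, and ∂_2 has invariant factor 2 > 1, so H_1 ≅ Z/2.
  H_2: rank ker ∂_2 − rank ∂_3 = (12 − 12) − 0 = 0, and there is no ∂_3, so H_2 ≅ 0.

H_0 ≅ Z,  H_1 ≅ Z/2,  H_2 = 0.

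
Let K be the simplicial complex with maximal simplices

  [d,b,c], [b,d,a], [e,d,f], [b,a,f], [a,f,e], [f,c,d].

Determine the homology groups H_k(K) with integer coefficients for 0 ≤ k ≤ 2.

Fix the vertex order a < b < c < d < e < f and write every simplex with vertices in increasing order. Then dim K = 2 and the simplices of K are:

  0-simplices (6): a, b, c, d, e, f
  1-simplices (12): ab, ad, ae, af, bc, bd, bf, cd, cf, de, df, ef
  2-simplices (6): abd, abf, aef, bcd, cdf, def

giving chain groups C_0 ≅ Z^6, C_1 ≅ Z^12, C_2 ≅ Z^6.

∂_1: C_1 → C_0 maps an edge to its endpoints' difference, ∂[p,q] = q − p. For instance
  ∂bd = d − b.
The resulting 6×12 matrix has rank 5, and its Smith normal form has invariant factors (1,1,1,1,1).

The boundary map ∂_2: C_2 → C_1 acts by ∂[p,q,r] = [q,r] − [p,r] + [p,q]. For instance
  ∂aef = ef − af + ae,
  ∂cdf = df − cf + cd.
The resulting 12×6 matrix has rank 6, and its Smith normal form has invariant factors (1,1,1,1,1,1).

Computing H_k = (kernel of ∂_k) / (image of ∂_{k+1}):

  H_0: rank C_0 − rank ∂_1 = 6 − 5 = 1, and the invariant factors of ∂_1 are all 1, so H_0 = Z.
  H_1: rank ker ∂_1 − rank ∂_2 = (12 − 5) − 6 = 1, and the invariant factors of ∂_2 are all 1, so H_1 = Z.
  H_2: rank ker ∂_2 − rank ∂_3 = (6 − 6) − 0 = 0, and there is no ∂_3, so H_2 = 0.

H_0 ≅ Z,  H_1 ≅ Z,  H_2 = 0.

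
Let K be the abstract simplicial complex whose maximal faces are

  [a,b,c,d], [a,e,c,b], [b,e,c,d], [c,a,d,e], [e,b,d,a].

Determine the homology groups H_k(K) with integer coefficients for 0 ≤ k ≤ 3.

Take the total order a < b < c < d < e on the vertex set. Then K (dimension 3) consists of the simplices:

  0-simplices (5): a, b, c, d, e
  1-simplices (10): ab, ac, ad, ae, bc, bd, be, cd, ce, de
  2-simplices (10): abc, abd, abe, acd, ace, ade, bcd, bce, bde, cde
  3-simplices (5): abcd, abce, abde, acde, bcde

so the chain groups are C_0 ≅ Z^5, C_1 ≅ Z^10, C_2 ≅ Z^10, C_3 ≅ Z^5.

∂_1: C_1 → C_0 sends each edge [p,q] (with p < q) to q − p.
This gives a 5×10 integer matrix of rank 4; reducing to Smith normal form yields diagonal entries (1,1,1,1).

Boundary ∂_2: C_2 → C_1 acts by ∂[p,q,r] = [q,r] − [p,r] + [p,q]. For instance
  ∂abe = be − ae + ab,
  ∂bcd = cd − bd + bc.
The 10×10 boundary matrix has rank 6 and Smith normal form diag(1,1,1,1,1,1).

The boundary map ∂_3: C_3 → C_2 sends each 3-simplex σ to the alternating sum Σ_i (−1)^i (σ with its i-th vertex removed). For instance
  ∂abde = bde − ade + abe − abd,
  ∂bcde = cde − bde + bce − bcd.
This gives a 10×5 integer matrix of rank 4; reducing to Smith normal form yields diagonal entries (1,1,1,1).

Computing H_k = (kernel of ∂_k) / (image of ∂_{k+1}):

  H_0: rank C_0 − rank ∂_1 = 5 − 4 = 1, and the invariant factors of ∂_1 are all 1, so H_0 = Z.
  H_1: rank ker ∂_1 − rank ∂_2 = (10 − 4) − 6 = 0, and the invariant factors of ∂_2 are all 1, so H_1 = 0.
  H_2: rank ker ∂_2 − rank ∂_3 = (10 − 6) − 4 = 0, and the invariant factors of ∂_3 are all 1, so H_2 = 0.
  H_3: rank ker ∂_3 − rank ∂_4 = (5 − 4) − 0 = 1, and there is no ∂_4, so H_3 = Z.

H_0 = Z,  H_1 = 0,  H_2 = 0,  H_3 = Z.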